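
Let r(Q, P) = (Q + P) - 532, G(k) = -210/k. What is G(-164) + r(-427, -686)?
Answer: -134785/82 ≈ -1643.7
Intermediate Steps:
r(Q, P) = -532 + P + Q (r(Q, P) = (P + Q) - 532 = -532 + P + Q)
G(-164) + r(-427, -686) = -210/(-164) + (-532 - 686 - 427) = -210*(-1/164) - 1645 = 105/82 - 1645 = -134785/82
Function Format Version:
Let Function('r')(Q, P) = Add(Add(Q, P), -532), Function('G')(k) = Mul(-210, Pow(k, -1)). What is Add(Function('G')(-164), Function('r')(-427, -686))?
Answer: Rational(-134785, 82) ≈ -1643.7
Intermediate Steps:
Function('r')(Q, P) = Add(-532, P, Q) (Function('r')(Q, P) = Add(Add(P, Q), -532) = Add(-532, P, Q))
Add(Function('G')(-164), Function('r')(-427, -686)) = Add(Mul(-210, Pow(-164, -1)), Add(-532, -686, -427)) = Add(Mul(-210, Rational(-1, 164)), -1645) = Add(Rational(105, 82), -1645) = Rational(-134785, 82)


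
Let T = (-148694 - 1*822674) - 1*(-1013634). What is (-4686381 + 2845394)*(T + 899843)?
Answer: -1734410421583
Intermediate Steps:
T = 42266 (T = (-148694 - 822674) + 1013634 = -971368 + 1013634 = 42266)
(-4686381 + 2845394)*(T + 899843) = (-4686381 + 2845394)*(42266 + 899843) = -1840987*942109 = -1734410421583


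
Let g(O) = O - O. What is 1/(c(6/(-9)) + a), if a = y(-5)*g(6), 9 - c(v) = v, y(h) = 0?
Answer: 3/29 ≈ 0.10345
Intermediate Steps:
c(v) = 9 - v
g(O) = 0
a = 0 (a = 0*0 = 0)
1/(c(6/(-9)) + a) = 1/((9 - 6/(-9)) + 0) = 1/((9 - 6*(-1)/9) + 0) = 1/((9 - 1*(-⅔)) + 0) = 1/((9 + ⅔) + 0) = 1/(29/3 + 0) = 1/(29/3) = 3/29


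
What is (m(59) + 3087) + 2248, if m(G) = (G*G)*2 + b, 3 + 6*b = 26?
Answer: 73805/6 ≈ 12301.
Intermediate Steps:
b = 23/6 (b = -½ + (⅙)*26 = -½ + 13/3 = 23/6 ≈ 3.8333)
m(G) = 23/6 + 2*G² (m(G) = (G*G)*2 + 23/6 = G²*2 + 23/6 = 2*G² + 23/6 = 23/6 + 2*G²)
(m(59) + 3087) + 2248 = ((23/6 + 2*59²) + 3087) + 2248 = ((23/6 + 2*3481) + 3087) + 2248 = ((23/6 + 6962) + 3087) + 2248 = (41795/6 + 3087) + 2248 = 60317/6 + 2248 = 73805/6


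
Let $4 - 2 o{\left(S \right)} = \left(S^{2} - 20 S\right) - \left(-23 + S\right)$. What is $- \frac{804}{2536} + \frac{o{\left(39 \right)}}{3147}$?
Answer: $- \frac{430552}{997599} \approx -0.43159$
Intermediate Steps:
$o{\left(S \right)} = - \frac{19}{2} - \frac{S^{2}}{2} + \frac{21 S}{2}$ ($o{\left(S \right)} = 2 - \frac{\left(S^{2} - 20 S\right) - \left(-23 + S\right)}{2} = 2 - \frac{23 + S^{2} - 21 S}{2} = 2 - \left(\frac{23}{2} + \frac{S^{2}}{2} - \frac{21 S}{2}\right) = - \frac{19}{2} - \frac{S^{2}}{2} + \frac{21 S}{2}$)
$- \frac{804}{2536} + \frac{o{\left(39 \right)}}{3147} = - \frac{804}{2536} + \frac{- \frac{19}{2} - \frac{39^{2}}{2} + \frac{21}{2} \cdot 39}{3147} = \left(-804\right) \frac{1}{2536} + \left(- \frac{19}{2} - \frac{1521}{2} + \frac{819}{2}\right) \frac{1}{3147} = - \frac{201}{634} + \left(- \frac{19}{2} - \frac{1521}{2} + \frac{819}{2}\right) \frac{1}{3147} = - \frac{201}{634} - \frac{721}{6294} = - \frac{430552}{997599}$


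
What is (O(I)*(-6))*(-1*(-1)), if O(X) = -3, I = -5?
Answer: 18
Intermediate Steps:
(O(I)*(-6))*(-1*(-1)) = (-3*(-6))*(-1*(-1)) = 18*1 = 18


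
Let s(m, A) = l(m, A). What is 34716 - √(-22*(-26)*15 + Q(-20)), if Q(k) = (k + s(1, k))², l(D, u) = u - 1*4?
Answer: 34716 - 2*√2629 ≈ 34613.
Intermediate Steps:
l(D, u) = -4 + u (l(D, u) = u - 4 = -4 + u)
s(m, A) = -4 + A
Q(k) = (-4 + 2*k)² (Q(k) = (k + (-4 + k))² = (-4 + 2*k)²)
34716 - √(-22*(-26)*15 + Q(-20)) = 34716 - √(-22*(-26)*15 + 4*(-2 - 20)²) = 34716 - √(572*15 + 4*(-22)²) = 34716 - √(8580 + 4*484) = 34716 - √(8580 + 1936) = 34716 - √10516 = 34716 - 2*√2629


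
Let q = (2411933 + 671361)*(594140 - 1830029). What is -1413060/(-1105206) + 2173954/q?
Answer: 448718078866037953/350959006948077783 ≈ 1.2785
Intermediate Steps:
q = -3810609138366 (q = 3083294*(-1235889) = -3810609138366)
-1413060/(-1105206) + 2173954/q = -1413060/(-1105206) + 2173954/(-3810609138366) = -1413060*(-1/1105206) + 2173954*(-1/3810609138366) = 235510/184201 - 1086977/1905304569183 = 448718078866037953/350959006948077783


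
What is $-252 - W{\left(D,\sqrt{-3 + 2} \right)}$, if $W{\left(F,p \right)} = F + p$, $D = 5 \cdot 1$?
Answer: $-257 - i \approx -257.0 - 1.0 i$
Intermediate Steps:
$D = 5$
$-252 - W{\left(D,\sqrt{-3 + 2} \right)} = -252 - \left(5 + \sqrt{-3 + 2}\right) = -252 - \left(5 + \sqrt{-1}\right) = -252 - \left(5 + i\right) = -257 - i$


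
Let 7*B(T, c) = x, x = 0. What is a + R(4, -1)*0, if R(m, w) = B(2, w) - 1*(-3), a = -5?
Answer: -5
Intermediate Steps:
B(T, c) = 0 (B(T, c) = (⅐)*0 = 0)
R(m, w) = 3 (R(m, w) = 0 - 1*(-3) = 0 + 3 = 3)
a + R(4, -1)*0 = -5 + 3*0 = -5 + 0 = -5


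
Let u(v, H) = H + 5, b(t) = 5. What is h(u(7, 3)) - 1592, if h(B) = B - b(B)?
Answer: -1589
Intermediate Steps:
u(v, H) = 5 + H
h(B) = -5 + B (h(B) = B - 1*5 = B - 5 = -5 + B)
h(u(7, 3)) - 1592 = (-5 + (5 + 3)) - 1592 = (-5 + 8) - 1592 = 3 - 1592 = -1589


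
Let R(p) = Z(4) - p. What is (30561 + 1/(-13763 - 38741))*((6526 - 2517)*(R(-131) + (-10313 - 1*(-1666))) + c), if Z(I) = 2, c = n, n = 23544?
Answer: -27365285742057963/26252 ≈ -1.0424e+12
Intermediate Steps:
c = 23544
R(p) = 2 - p
(30561 + 1/(-13763 - 38741))*((6526 - 2517)*(R(-131) + (-10313 - 1*(-1666))) + c) = (30561 + 1/(-13763 - 38741))*((6526 - 2517)*((2 - 1*(-131)) + (-10313 - 1*(-1666))) + 23544) = (30561 + 1/(-52504))*(4009*((2 + 131) + (-10313 + 1666)) + 23544) = (30561 - 1/52504)*(4009*(133 - 8647) + 23544) = 1604574743*(4009*(-8514) + 23544)/52504 = 1604574743*(-34132626 + 23544)/52504 = (1604574743/52504)*(-34109082) = -27365285742057963/26252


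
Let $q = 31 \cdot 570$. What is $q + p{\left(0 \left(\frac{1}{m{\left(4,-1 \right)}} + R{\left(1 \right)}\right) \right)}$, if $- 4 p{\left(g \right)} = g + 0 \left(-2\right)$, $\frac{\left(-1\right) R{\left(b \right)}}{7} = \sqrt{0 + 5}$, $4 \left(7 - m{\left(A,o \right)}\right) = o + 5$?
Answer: $17670$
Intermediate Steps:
$m{\left(A,o \right)} = \frac{23}{4} - \frac{o}{4}$ ($m{\left(A,o \right)} = 7 - \frac{o + 5}{4} = 7 - \frac{5 + o}{4} = 7 - \left(\frac{5}{4} + \frac{o}{4}\right) = \frac{23}{4} - \frac{o}{4}$)
$R{\left(b \right)} = - 7 \sqrt{5}$ ($R{\left(b \right)} = - 7 \sqrt{0 + 5} = - 7 \sqrt{5}$)
$q = 17670$
$p{\left(g \right)} = - \frac{g}{4}$ ($p{\left(g \right)} = - \frac{g + 0 \left(-2\right)}{4} = - \frac{g + 0}{4} = - \frac{g}{4}$)
$q + p{\left(0 \left(\frac{1}{m{\left(4,-1 \right)}} + R{\left(1 \right)}\right) \right)} = 17670 - \frac{0 \left(\frac{1}{\frac{23}{4} - - \frac{1}{4}} - 7 \sqrt{5}\right)}{4} = 17670 - \frac{0 \left(\frac{1}{\frac{23}{4} + \frac{1}{4}} - 7 \sqrt{5}\right)}{4} = 17670 - \frac{0 \left(\frac{1}{6} - 7 \sqrt{5}\right)}{4} = 17670 - 0 = 17670 + 0 = 17670$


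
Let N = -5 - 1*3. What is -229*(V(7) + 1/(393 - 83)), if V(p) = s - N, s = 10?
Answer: -1278049/310 ≈ -4122.7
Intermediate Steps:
N = -8 (N = -5 - 3 = -8)
V(p) = 18 (V(p) = 10 - 1*(-8) = 10 + 8 = 18)
-229*(V(7) + 1/(393 - 83)) = -229*(18 + 1/(393 - 83)) = -229*(18 + 1/310) = -229*5581/310 = -1278049/310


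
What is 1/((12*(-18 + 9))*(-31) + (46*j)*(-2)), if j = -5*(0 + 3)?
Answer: 1/4728 ≈ 0.00021151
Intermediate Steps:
j = -15 (j = -5*3 = -15)
1/((12*(-18 + 9))*(-31) + (46*j)*(-2)) = 1/((12*(-18 + 9))*(-31) + (46*(-15))*(-2)) = 1/((12*(-9))*(-31) - 690*(-2)) = 1/(-108*(-31) + 1380) = 1/(3348 + 1380) = 1/4728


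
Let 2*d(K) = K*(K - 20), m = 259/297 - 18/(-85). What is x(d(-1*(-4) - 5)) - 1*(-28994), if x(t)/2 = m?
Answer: 732008252/25245 ≈ 28996.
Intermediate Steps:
m = 27361/25245 (m = 259*(1/297) - 18*(-1/85) = 259/297 + 18/85 = 27361/25245 ≈ 1.0838)
d(K) = K*(-20 + K)/2 (d(K) = (K*(K - 20))/2 = (K*(-20 + K))/2 = K*(-20 + K)/2)
x(t) = 54722/25245 (x(t) = 2*(27361/25245) = 54722/25245)
x(d(-1*(-4) - 5)) - 1*(-28994) = 54722/25245 - 1*(-28994) = 54722/25245 + 28994 = 732008252/25245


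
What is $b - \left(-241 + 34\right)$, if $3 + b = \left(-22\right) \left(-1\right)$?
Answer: $226$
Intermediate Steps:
$b = 19$ ($b = -3 - -22 = -3 + 22 = 19$)
$b - \left(-241 + 34\right) = 19 - \left(-241 + 34\right) = 19 - -207 = 19 + 207 = 226$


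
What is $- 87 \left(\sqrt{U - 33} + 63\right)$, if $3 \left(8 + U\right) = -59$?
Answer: $-5481 - 29 i \sqrt{546} \approx -5481.0 - 677.63 i$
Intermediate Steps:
$U = - \frac{83}{3}$ ($U = -8 + \frac{1}{3} \left(-59\right) = -8 - \frac{59}{3} = - \frac{83}{3} \approx -27.667$)
$- 87 \left(\sqrt{U - 33} + 63\right) = - 87 \left(\sqrt{- \frac{83}{3} - 33} + 63\right) = - 87 \left(\sqrt{- \frac{182}{3}} + 63\right) = - 87 \left(\frac{i \sqrt{546}}{3} + 63\right) = - 87 \left(63 + \frac{i \sqrt{546}}{3}\right) = -5481 - 29 i \sqrt{546}$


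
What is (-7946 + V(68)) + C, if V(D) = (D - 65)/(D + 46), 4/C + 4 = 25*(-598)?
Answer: -2257657795/284126 ≈ -7946.0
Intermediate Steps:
C = -2/7477 (C = 4/(-4 + 25*(-598)) = 4/(-4 - 14950) = 4/(-14954) = 4*(-1/14954) = -2/7477 ≈ -0.00026749)
V(D) = (-65 + D)/(46 + D)
(-7946 + V(68)) + C = (-7946 + (-65 + 68)/(46 + 68)) - 2/7477 = (-7946 + 3/114) - 2/7477 = (-7946 + (1/114)*3) - 2/7477 = (-7946 + 1/38) - 2/7477 = -301947/38 - 2/7477 = -2257657795/284126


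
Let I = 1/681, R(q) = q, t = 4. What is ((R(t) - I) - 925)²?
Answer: 393382348804/463761 ≈ 8.4824e+5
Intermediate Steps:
I = 1/681 ≈ 0.0014684
((R(t) - I) - 925)² = ((4 - 1*1/681) - 925)² = ((4 - 1/681) - 925)² = (2723/681 - 925)² = (-627202/681)² = 393382348804/463761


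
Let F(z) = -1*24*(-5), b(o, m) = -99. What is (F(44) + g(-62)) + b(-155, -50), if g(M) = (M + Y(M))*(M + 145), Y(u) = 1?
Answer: -5042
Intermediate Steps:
F(z) = 120 (F(z) = -24*(-5) = 120)
g(M) = (1 + M)*(145 + M) (g(M) = (M + 1)*(M + 145) = (1 + M)*(145 + M))
(F(44) + g(-62)) + b(-155, -50) = (120 + (145 + (-62)**2 + 146*(-62))) - 99 = (120 + (145 + 3844 - 9052)) - 99 = (120 - 5063) - 99 = -4943 - 99 = -5042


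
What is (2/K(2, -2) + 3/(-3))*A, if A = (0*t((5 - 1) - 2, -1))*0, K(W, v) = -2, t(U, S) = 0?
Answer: 0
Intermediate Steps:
A = 0 (A = (0*0)*0 = 0*0 = 0)
(2/K(2, -2) + 3/(-3))*A = (2/(-2) + 3/(-3))*0 = (2*(-1/2) + 3*(-1/3))*0 = (-1 - 1)*0 = -2*0 = 0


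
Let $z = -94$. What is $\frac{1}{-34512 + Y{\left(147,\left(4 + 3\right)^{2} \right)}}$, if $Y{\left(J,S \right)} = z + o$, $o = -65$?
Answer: $- \frac{1}{34671} \approx -2.8843 \cdot 10^{-5}$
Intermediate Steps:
$Y{\left(J,S \right)} = -159$ ($Y{\left(J,S \right)} = -94 - 65 = -159$)
$\frac{1}{-34512 + Y{\left(147,\left(4 + 3\right)^{2} \right)}} = \frac{1}{-34512 - 159} = \frac{1}{-34671} = - \frac{1}{34671}$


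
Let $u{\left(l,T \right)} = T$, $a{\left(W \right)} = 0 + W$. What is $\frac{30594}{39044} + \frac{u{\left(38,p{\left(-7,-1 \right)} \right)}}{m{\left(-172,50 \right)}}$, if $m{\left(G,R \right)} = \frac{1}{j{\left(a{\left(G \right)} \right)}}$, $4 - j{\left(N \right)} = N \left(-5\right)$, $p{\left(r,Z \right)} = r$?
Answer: $\frac{116991121}{19522} \approx 5992.8$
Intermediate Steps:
$a{\left(W \right)} = W$
$j{\left(N \right)} = 4 + 5 N$ ($j{\left(N \right)} = 4 - N \left(-5\right) = 4 - - 5 N = 4 + 5 N$)
$m{\left(G,R \right)} = \frac{1}{4 + 5 G}$
$\frac{30594}{39044} + \frac{u{\left(38,p{\left(-7,-1 \right)} \right)}}{m{\left(-172,50 \right)}} = \frac{30594}{39044} - \frac{7}{\frac{1}{4 + 5 \left(-172\right)}} = 30594 \cdot \frac{1}{39044} - \frac{7}{\frac{1}{4 - 860}} = \frac{15297}{19522} - \frac{7}{\frac{1}{-856}} = \frac{15297}{19522} - \frac{7}{- \frac{1}{856}} = \frac{15297}{19522} - -5992 = \frac{15297}{19522} + 5992 = \frac{116991121}{19522}$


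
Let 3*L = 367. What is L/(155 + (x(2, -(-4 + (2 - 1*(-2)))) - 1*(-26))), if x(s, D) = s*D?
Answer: 367/543 ≈ 0.67587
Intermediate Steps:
L = 367/3 (L = (1/3)*367 = 367/3 ≈ 122.33)
x(s, D) = D*s
L/(155 + (x(2, -(-4 + (2 - 1*(-2)))) - 1*(-26))) = 367/(3*(155 + (-(-4 + (2 - 1*(-2)))*2 - 1*(-26)))) = 367/(3*(155 + (-(-4 + (2 + 2))*2 + 26))) = 367/(3*(155 + (-(-4 + 4)*2 + 26))) = 367/(3*(155 + (-1*0*2 + 26))) = 367/(3*(155 + (0*2 + 26))) = 367/(3*(155 + (0 + 26))) = 367/(3*(155 + 26)) = (367/3)/181 = (367/3)*(1/181) = 367/543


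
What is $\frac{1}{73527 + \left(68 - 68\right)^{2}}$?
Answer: $\frac{1}{73527} \approx 1.36 \cdot 10^{-5}$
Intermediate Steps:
$\frac{1}{73527 + \left(68 - 68\right)^{2}} = \frac{1}{73527 + 0^{2}} = \frac{1}{73527 + 0} = \frac{1}{73527}$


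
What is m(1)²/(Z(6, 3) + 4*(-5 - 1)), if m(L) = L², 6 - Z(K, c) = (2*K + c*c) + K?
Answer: -1/45 ≈ -0.022222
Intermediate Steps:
Z(K, c) = 6 - c² - 3*K (Z(K, c) = 6 - ((2*K + c*c) + K) = 6 - ((2*K + c²) + K) = 6 - ((c² + 2*K) + K) = 6 - (c² + 3*K) = 6 + (-c² - 3*K) = 6 - c² - 3*K)
m(1)²/(Z(6, 3) + 4*(-5 - 1)) = (1²)²/((6 - 1*3² - 3*6) + 4*(-5 - 1)) = 1²/((6 - 1*9 - 18) + 4*(-6)) = 1/((6 - 9 - 18) - 24) = 1/(-21 - 24) = 1/(-45) = -1/45*1 = -1/45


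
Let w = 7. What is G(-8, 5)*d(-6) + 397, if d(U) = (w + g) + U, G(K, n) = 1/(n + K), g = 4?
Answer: 1186/3 ≈ 395.33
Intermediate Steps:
G(K, n) = 1/(K + n)
d(U) = 11 + U (d(U) = (7 + 4) + U = 11 + U)
G(-8, 5)*d(-6) + 397 = (11 - 6)/(-8 + 5) + 397 = 5/(-3) + 397 = -⅓*5 + 397 = -5/3 + 397 = 1186/3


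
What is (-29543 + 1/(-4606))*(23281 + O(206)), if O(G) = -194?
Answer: -3141564887133/4606 ≈ -6.8206e+8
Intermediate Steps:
(-29543 + 1/(-4606))*(23281 + O(206)) = (-29543 + 1/(-4606))*(23281 - 194) = (-29543 - 1/4606)*23087 = -136075059/4606*23087 = -3141564887133/4606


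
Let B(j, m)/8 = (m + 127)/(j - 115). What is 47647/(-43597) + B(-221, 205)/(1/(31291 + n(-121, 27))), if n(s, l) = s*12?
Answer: -215948887165/915537 ≈ -2.3587e+5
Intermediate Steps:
B(j, m) = 8*(127 + m)/(-115 + j) (B(j, m) = 8*((m + 127)/(j - 115)) = 8*((127 + m)/(-115 + j)) = 8*(127 + m)/(-115 + j))
n(s, l) = 12*s
47647/(-43597) + B(-221, 205)/(1/(31291 + n(-121, 27))) = 47647/(-43597) + (8*(127 + 205)/(-115 - 221))/(1/(31291 + 12*(-121))) = 47647*(-1/43597) + (8*332/(-336))/(1/(31291 - 1452)) = -47647/43597 + (8*(-1/336)*332)/(1/29839) = -47647/43597 - 166/(21*1/29839) = -47647/43597 - 166/21*29839 = -47647/43597 - 4953274/21 = -215948887165/915537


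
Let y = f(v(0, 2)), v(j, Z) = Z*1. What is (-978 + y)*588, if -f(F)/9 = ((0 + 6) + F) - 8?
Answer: -575064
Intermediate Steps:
v(j, Z) = Z
f(F) = 18 - 9*F (f(F) = -9*(((0 + 6) + F) - 8) = -9*((6 + F) - 8) = -9*(-2 + F) = 18 - 9*F)
y = 0 (y = 18 - 9*2 = 18 - 18 = 0)
(-978 + y)*588 = (-978 + 0)*588 = -978*588 = -575064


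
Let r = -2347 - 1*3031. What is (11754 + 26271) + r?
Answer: 32647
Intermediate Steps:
r = -5378 (r = -2347 - 3031 = -5378)
(11754 + 26271) + r = (11754 + 26271) - 5378 = 38025 - 5378 = 32647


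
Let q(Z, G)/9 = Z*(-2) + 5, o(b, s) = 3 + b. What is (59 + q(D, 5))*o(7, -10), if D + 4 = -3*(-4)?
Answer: -400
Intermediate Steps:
D = 8 (D = -4 - 3*(-4) = -4 + 12 = 8)
q(Z, G) = 45 - 18*Z (q(Z, G) = 9*(Z*(-2) + 5) = 9*(-2*Z + 5) = 9*(5 - 2*Z) = 45 - 18*Z)
(59 + q(D, 5))*o(7, -10) = (59 + (45 - 18*8))*(3 + 7) = (59 + (45 - 144))*10 = (59 - 99)*10 = -40*10 = -400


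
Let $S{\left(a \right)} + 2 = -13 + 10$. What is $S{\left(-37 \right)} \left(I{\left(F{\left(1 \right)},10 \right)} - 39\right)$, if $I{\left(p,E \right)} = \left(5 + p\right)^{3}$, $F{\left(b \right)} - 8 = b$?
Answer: $-13525$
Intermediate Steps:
$S{\left(a \right)} = -5$ ($S{\left(a \right)} = -2 + \left(-13 + 10\right) = -2 - 3 = -5$)
$F{\left(b \right)} = 8 + b$
$S{\left(-37 \right)} \left(I{\left(F{\left(1 \right)},10 \right)} - 39\right) = - 5 \left(\left(5 + \left(8 + 1\right)\right)^{3} - 39\right) = - 5 \left(\left(5 + 9\right)^{3} - 39\right) = - 5 \left(14^{3} - 39\right) = - 5 \left(2744 - 39\right) = \left(-5\right) 2705 = -13525$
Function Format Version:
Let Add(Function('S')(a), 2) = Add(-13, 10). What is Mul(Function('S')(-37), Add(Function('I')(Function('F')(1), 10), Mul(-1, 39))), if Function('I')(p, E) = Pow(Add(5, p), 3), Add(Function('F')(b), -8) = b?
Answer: -13525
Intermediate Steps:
Function('S')(a) = -5 (Function('S')(a) = Add(-2, Add(-13, 10)) = Add(-2, -3) = -5)
Function('F')(b) = Add(8, b)
Mul(Function('S')(-37), Add(Function('I')(Function('F')(1), 10), Mul(-1, 39))) = Mul(-5, Add(Pow(Add(5, Add(8, 1)), 3), Mul(-1, 39))) = Mul(-5, Add(Pow(Add(5, 9), 3), -39)) = Mul(-5, Add(Pow(14, 3), -39)) = Mul(-5, Add(2744, -39)) = Mul(-5, 2705) = -13525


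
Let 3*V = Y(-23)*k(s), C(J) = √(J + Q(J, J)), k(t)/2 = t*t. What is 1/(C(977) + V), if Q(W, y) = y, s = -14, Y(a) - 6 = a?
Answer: -9996/22195655 - 9*√1954/44391310 ≈ -0.00045932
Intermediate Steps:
Y(a) = 6 + a
k(t) = 2*t² (k(t) = 2*(t*t) = 2*t²)
C(J) = √2*√J (C(J) = √(J + J) = √(2*J) = √2*√J)
V = -6664/3 (V = ((6 - 23)*(2*(-14)²))/3 = (-34*196)/3 = (-17*392)/3 = (⅓)*(-6664) = -6664/3 ≈ -2221.3)
1/(C(977) + V) = 1/(√2*√977 - 6664/3) = 1/(√1954 - 6664/3) = 1/(-6664/3 + √1954)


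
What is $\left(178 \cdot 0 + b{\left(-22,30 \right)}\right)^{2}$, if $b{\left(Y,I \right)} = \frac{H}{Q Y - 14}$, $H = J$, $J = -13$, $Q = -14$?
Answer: $\frac{169}{86436} \approx 0.0019552$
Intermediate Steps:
$H = -13$
$b{\left(Y,I \right)} = - \frac{13}{-14 - 14 Y}$ ($b{\left(Y,I \right)} = - \frac{13}{- 14 Y - 14} = - \frac{13}{-14 - 14 Y}$)
$\left(178 \cdot 0 + b{\left(-22,30 \right)}\right)^{2} = \left(178 \cdot 0 + \frac{13}{14 \left(1 - 22\right)}\right)^{2} = \left(0 + \frac{13}{14 \left(-21\right)}\right)^{2} = \left(0 + \frac{13}{14} \left(- \frac{1}{21}\right)\right)^{2} = \left(0 - \frac{13}{294}\right)^{2} = \left(- \frac{13}{294}\right)^{2} = \frac{169}{86436}$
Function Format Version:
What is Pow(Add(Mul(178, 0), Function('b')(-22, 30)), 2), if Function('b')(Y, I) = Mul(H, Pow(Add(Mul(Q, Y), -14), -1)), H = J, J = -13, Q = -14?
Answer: Rational(169, 86436) ≈ 0.0019552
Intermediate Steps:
H = -13
Function('b')(Y, I) = Mul(-13, Pow(Add(-14, Mul(-14, Y)), -1)) (Function('b')(Y, I) = Mul(-13, Pow(Add(Mul(-14, Y), -14), -1)) = Mul(-13, Pow(Add(-14, Mul(-14, Y)), -1)))
Pow(Add(Mul(178, 0), Function('b')(-22, 30)), 2) = Pow(Add(Mul(178, 0), Mul(Rational(13, 14), Pow(Add(1, -22), -1))), 2) = Pow(Add(0, Mul(Rational(13, 14), Pow(-21, -1))), 2) = Pow(Add(0, Mul(Rational(13, 14), Rational(-1, 21))), 2) = Pow(Add(0, Rational(-13, 294)), 2) = Pow(Rational(-13, 294), 2) = Rational(169, 86436)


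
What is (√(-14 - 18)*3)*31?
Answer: 372*I*√2 ≈ 526.09*I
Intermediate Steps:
(√(-14 - 18)*3)*31 = (√(-32)*3)*31 = ((4*I*√2)*3)*31 = (12*I*√2)*31 = 372*I*√2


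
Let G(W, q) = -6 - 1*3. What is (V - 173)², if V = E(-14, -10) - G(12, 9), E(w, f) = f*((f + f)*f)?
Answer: 4682896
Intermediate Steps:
E(w, f) = 2*f³ (E(w, f) = f*((2*f)*f) = f*(2*f²) = 2*f³)
G(W, q) = -9 (G(W, q) = -6 - 3 = -9)
V = -1991 (V = 2*(-10)³ - 1*(-9) = 2*(-1000) + 9 = -2000 + 9 = -1991)
(V - 173)² = (-1991 - 173)² = (-2164)² = 4682896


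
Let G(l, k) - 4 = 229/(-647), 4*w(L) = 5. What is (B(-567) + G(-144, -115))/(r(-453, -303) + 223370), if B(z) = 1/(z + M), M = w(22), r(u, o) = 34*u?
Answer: 5335829/304498634848 ≈ 1.7523e-5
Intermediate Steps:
w(L) = 5/4 (w(L) = (¼)*5 = 5/4)
M = 5/4 ≈ 1.2500
B(z) = 1/(5/4 + z) (B(z) = 1/(z + 5/4) = 1/(5/4 + z))
G(l, k) = 2359/647 (G(l, k) = 4 + 229/(-647) = 4 + 229*(-1/647) = 4 - 229/647 = 2359/647)
(B(-567) + G(-144, -115))/(r(-453, -303) + 223370) = (4/(5 + 4*(-567)) + 2359/647)/(34*(-453) + 223370) = (4/(5 - 2268) + 2359/647)/(-15402 + 223370) = (4/(-2263) + 2359/647)/207968 = (4*(-1/2263) + 2359/647)*(1/207968) = (-4/2263 + 2359/647)*(1/207968) = (5335829/1464161)*(1/207968) = 5335829/304498634848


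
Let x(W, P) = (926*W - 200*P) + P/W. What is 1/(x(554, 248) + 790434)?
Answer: 277/347313250 ≈ 7.9755e-7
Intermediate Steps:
x(W, P) = -200*P + 926*W + P/W (x(W, P) = (-200*P + 926*W) + P/W = -200*P + 926*W + P/W)
1/(x(554, 248) + 790434) = 1/((-200*248 + 926*554 + 248/554) + 790434) = 1/((-49600 + 513004 + 248*(1/554)) + 790434) = 1/((-49600 + 513004 + 124/277) + 790434) = 1/(128363032/277 + 790434) = 1/(347313250/277) = 277/347313250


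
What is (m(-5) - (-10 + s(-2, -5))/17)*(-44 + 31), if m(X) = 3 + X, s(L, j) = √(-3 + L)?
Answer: 312/17 + 13*I*√5/17 ≈ 18.353 + 1.7099*I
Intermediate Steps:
(m(-5) - (-10 + s(-2, -5))/17)*(-44 + 31) = ((3 - 5) - (-10 + √(-3 - 2))/17)*(-44 + 31) = (-2 - (-10 + √(-5))/17)*(-13) = (-2 - (-10 + I*√5)/17)*(-13) = (-2 - (-10/17 + I*√5/17))*(-13) = (-2 + (10/17 - I*√5/17))*(-13) = (-24/17 - I*√5/17)*(-13) = 312/17 + 13*I*√5/17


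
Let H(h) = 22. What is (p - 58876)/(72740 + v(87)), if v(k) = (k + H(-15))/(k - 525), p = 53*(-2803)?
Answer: -90856530/31860011 ≈ -2.8517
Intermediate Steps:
p = -148559
v(k) = (22 + k)/(-525 + k) (v(k) = (k + 22)/(k - 525) = (22 + k)/(-525 + k))
(p - 58876)/(72740 + v(87)) = (-148559 - 58876)/(72740 + (22 + 87)/(-525 + 87)) = -207435/(72740 + 109/(-438)) = -207435/(72740 - 1/438*109) = -207435/(72740 - 109/438) = -207435/31860011/438 = -207435*438/31860011 = -90856530/31860011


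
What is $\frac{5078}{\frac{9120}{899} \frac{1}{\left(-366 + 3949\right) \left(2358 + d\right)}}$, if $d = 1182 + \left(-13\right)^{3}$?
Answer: $\frac{10983612772609}{4560} \approx 2.4087 \cdot 10^{9}$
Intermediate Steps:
$d = -1015$ ($d = 1182 - 2197 = -1015$)
$\frac{5078}{\frac{9120}{899} \frac{1}{\left(-366 + 3949\right) \left(2358 + d\right)}} = \frac{5078}{\frac{9120}{899} \frac{1}{\left(-366 + 3949\right) \left(2358 - 1015\right)}} = \frac{5078}{9120 \cdot \frac{1}{899} \frac{1}{3583 \cdot 1343}} = \frac{5078}{\frac{9120}{899} \cdot \frac{1}{4811969}} = \frac{5078}{\frac{9120}{4325960131}} = 5078 \cdot \frac{4325960131}{9120} = \frac{10983612772609}{4560}$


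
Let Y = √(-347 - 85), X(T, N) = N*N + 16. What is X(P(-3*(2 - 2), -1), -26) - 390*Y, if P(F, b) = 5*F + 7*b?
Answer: 692 - 4680*I*√3 ≈ 692.0 - 8106.0*I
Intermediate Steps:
X(T, N) = 16 + N² (X(T, N) = N² + 16 = 16 + N²)
Y = 12*I*√3 (Y = √(-432) = 12*I*√3 ≈ 20.785*I)
X(P(-3*(2 - 2), -1), -26) - 390*Y = (16 + (-26)²) - 4680*I*√3 = (16 + 676) - 4680*I*√3 = 692 - 4680*I*√3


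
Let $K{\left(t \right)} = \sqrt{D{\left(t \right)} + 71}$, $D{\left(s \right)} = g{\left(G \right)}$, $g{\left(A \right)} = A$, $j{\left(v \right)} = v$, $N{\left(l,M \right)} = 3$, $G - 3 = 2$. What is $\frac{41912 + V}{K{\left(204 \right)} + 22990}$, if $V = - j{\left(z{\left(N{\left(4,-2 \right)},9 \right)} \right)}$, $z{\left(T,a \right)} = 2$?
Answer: $\frac{4225925}{2318158} - \frac{6985 \sqrt{19}}{44045002} \approx 1.8223$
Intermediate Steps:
$G = 5$ ($G = 3 + 2 = 5$)
$D{\left(s \right)} = 5$
$K{\left(t \right)} = 2 \sqrt{19}$ ($K{\left(t \right)} = \sqrt{5 + 71} = \sqrt{76} = 2 \sqrt{19}$)
$V = -2$ ($V = \left(-1\right) 2 = -2$)
$\frac{41912 + V}{K{\left(204 \right)} + 22990} = \frac{41912 - 2}{2 \sqrt{19} + 22990} = \frac{41910}{22990 + 2 \sqrt{19}}$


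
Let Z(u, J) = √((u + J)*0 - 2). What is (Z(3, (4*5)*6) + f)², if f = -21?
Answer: (21 - I*√2)² ≈ 439.0 - 59.397*I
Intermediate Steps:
Z(u, J) = I*√2 (Z(u, J) = √((J + u)*0 - 2) = √(0 - 2) = √(-2) = I*√2)
(Z(3, (4*5)*6) + f)² = (I*√2 - 21)² = (-21 + I*√2)²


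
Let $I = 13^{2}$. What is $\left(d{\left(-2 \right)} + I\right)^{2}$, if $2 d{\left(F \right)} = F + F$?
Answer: $27889$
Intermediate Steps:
$d{\left(F \right)} = F$ ($d{\left(F \right)} = \frac{F + F}{2} = \frac{2 F}{2} = F$)
$I = 169$
$\left(d{\left(-2 \right)} + I\right)^{2} = \left(-2 + 169\right)^{2} = 167^{2} = 27889$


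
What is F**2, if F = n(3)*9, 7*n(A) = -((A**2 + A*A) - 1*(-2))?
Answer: 32400/49 ≈ 661.22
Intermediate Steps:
n(A) = -2/7 - 2*A**2/7 (n(A) = (-((A**2 + A*A) - 1*(-2)))/7 = (-((A**2 + A**2) + 2))/7 = (-(2*A**2 + 2))/7 = (-(2 + 2*A**2))/7 = (-2 - 2*A**2)/7 = -2/7 - 2*A**2/7)
F = -180/7 (F = (-2/7 - 2/7*3**2)*9 = (-2/7 - 2/7*9)*9 = (-2/7 - 18/7)*9 = -20/7*9 = -180/7 ≈ -25.714)
F**2 = (-180/7)**2 = 32400/49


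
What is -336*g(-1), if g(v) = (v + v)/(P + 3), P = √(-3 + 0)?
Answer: 168 - 56*I*√3 ≈ 168.0 - 96.995*I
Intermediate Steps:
P = I*√3 (P = √(-3) = I*√3 ≈ 1.732*I)
g(v) = 2*v/(3 + I*√3) (g(v) = (v + v)/(I*√3 + 3) = (2*v)/(3 + I*√3) = 2*v/(3 + I*√3))
-336*g(-1) = -336*((½)*(-1) - ⅙*I*(-1)*√3) = -336*(-½ + I*√3/6) = 168 - 56*I*√3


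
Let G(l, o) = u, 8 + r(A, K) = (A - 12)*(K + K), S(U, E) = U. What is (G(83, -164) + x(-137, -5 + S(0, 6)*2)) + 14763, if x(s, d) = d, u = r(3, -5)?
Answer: 14840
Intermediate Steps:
r(A, K) = -8 + 2*K*(-12 + A) (r(A, K) = -8 + (A - 12)*(K + K) = -8 + (-12 + A)*(2*K) = -8 + 2*K*(-12 + A))
u = 82 (u = -8 - 24*(-5) + 2*3*(-5) = -8 + 120 - 30 = 82)
G(l, o) = 82
(G(83, -164) + x(-137, -5 + S(0, 6)*2)) + 14763 = (82 + (-5 + 0*2)) + 14763 = (82 + (-5 + 0)) + 14763 = (82 - 5) + 14763 = 77 + 14763 = 14840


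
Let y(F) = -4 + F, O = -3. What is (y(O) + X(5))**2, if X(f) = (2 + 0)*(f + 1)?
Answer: 25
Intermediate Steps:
X(f) = 2 + 2*f (X(f) = 2*(1 + f) = 2 + 2*f)
(y(O) + X(5))**2 = ((-4 - 3) + (2 + 2*5))**2 = (-7 + (2 + 10))**2 = (-7 + 12)**2 = 5**2 = 25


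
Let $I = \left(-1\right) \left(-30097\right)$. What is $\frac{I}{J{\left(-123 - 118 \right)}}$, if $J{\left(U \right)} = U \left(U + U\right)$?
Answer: $\frac{30097}{116162} \approx 0.2591$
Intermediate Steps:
$J{\left(U \right)} = 2 U^{2}$ ($J{\left(U \right)} = U 2 U = 2 U^{2}$)
$I = 30097$
$\frac{I}{J{\left(-123 - 118 \right)}} = \frac{30097}{2 \left(-123 - 118\right)^{2}} = \frac{30097}{2 \left(-241\right)^{2}} = \frac{30097}{2 \cdot 58081} = \frac{30097}{116162}$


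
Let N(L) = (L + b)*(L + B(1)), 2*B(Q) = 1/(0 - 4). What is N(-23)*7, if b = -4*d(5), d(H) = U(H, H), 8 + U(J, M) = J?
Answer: 14245/8 ≈ 1780.6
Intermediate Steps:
U(J, M) = -8 + J
d(H) = -8 + H
B(Q) = -1/8 (B(Q) = 1/(2*(0 - 4)) = (1/2)/(-4) = (1/2)*(-1/4) = -1/8)
b = 12 (b = -4*(-8 + 5) = -4*(-3) = 12)
N(L) = (12 + L)*(-1/8 + L) (N(L) = (L + 12)*(L - 1/8) = (12 + L)*(-1/8 + L))
N(-23)*7 = (-3/2 + (-23)**2 + (95/8)*(-23))*7 = (-3/2 + 529 - 2185/8)*7 = (2035/8)*7 = 14245/8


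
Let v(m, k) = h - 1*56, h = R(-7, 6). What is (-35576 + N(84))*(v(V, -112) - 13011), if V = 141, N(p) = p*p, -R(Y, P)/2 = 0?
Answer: 372670840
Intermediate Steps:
R(Y, P) = 0 (R(Y, P) = -2*0 = 0)
N(p) = p²
h = 0
v(m, k) = -56 (v(m, k) = 0 - 1*56 = 0 - 56 = -56)
(-35576 + N(84))*(v(V, -112) - 13011) = (-35576 + 84²)*(-56 - 13011) = (-35576 + 7056)*(-13067) = -28520*(-13067) = 372670840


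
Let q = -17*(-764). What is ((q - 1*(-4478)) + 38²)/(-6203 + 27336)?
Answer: 18910/21133 ≈ 0.89481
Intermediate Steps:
q = 12988
((q - 1*(-4478)) + 38²)/(-6203 + 27336) = ((12988 - 1*(-4478)) + 38²)/(-6203 + 27336) = ((12988 + 4478) + 1444)/21133 = (17466 + 1444)*(1/21133) = 18910*(1/21133) = 18910/21133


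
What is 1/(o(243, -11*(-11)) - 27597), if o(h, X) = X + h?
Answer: -1/27233 ≈ -3.6720e-5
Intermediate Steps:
1/(o(243, -11*(-11)) - 27597) = 1/((-11*(-11) + 243) - 27597) = 1/((121 + 243) - 27597) = 1/(364 - 27597) = 1/(-27233) = -1/27233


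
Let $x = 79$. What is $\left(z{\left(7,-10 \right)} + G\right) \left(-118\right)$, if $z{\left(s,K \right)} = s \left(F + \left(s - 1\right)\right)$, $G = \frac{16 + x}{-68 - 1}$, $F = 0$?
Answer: $- \frac{330754}{69} \approx -4793.5$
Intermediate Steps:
$G = - \frac{95}{69}$ ($G = \frac{16 + 79}{-68 - 1} = \frac{95}{-69} = 95 \left(- \frac{1}{69}\right) = - \frac{95}{69} \approx -1.3768$)
$z{\left(s,K \right)} = s \left(-1 + s\right)$ ($z{\left(s,K \right)} = s \left(0 + \left(s - 1\right)\right) = s \left(0 + \left(-1 + s\right)\right) = s \left(-1 + s\right)$)
$\left(z{\left(7,-10 \right)} + G\right) \left(-118\right) = \left(7 \left(-1 + 7\right) - \frac{95}{69}\right) \left(-118\right) = \left(7 \cdot 6 - \frac{95}{69}\right) \left(-118\right) = \left(42 - \frac{95}{69}\right) \left(-118\right) = \frac{2803}{69} \left(-118\right) = - \frac{330754}{69}$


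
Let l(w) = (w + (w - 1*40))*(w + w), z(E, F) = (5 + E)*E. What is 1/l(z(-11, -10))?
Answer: 1/12144 ≈ 8.2345e-5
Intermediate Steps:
z(E, F) = E*(5 + E)
l(w) = 2*w*(-40 + 2*w) (l(w) = (w + (w - 40))*(2*w) = (w + (-40 + w))*(2*w) = (-40 + 2*w)*(2*w) = 2*w*(-40 + 2*w))
1/l(z(-11, -10)) = 1/(4*(-11*(5 - 11))*(-20 - 11*(5 - 11))) = 1/(4*(-11*(-6))*(-20 - 11*(-6))) = 1/(4*66*(-20 + 66)) = 1/(4*66*46) = 1/12144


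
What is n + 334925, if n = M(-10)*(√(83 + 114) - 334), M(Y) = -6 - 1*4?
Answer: 338265 - 10*√197 ≈ 3.3812e+5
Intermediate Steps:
M(Y) = -10 (M(Y) = -6 - 4 = -10)
n = 3340 - 10*√197 (n = -10*(√(83 + 114) - 334) = -10*(√197 - 334) = -10*(-334 + √197) = 3340 - 10*√197 ≈ 3199.6)
n + 334925 = (3340 - 10*√197) + 334925 = 338265 - 10*√197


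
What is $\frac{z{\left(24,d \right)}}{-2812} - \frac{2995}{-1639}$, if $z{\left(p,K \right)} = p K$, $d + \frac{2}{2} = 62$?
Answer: $\frac{1505611}{1152217} \approx 1.3067$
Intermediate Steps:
$d = 61$ ($d = -1 + 62 = 61$)
$z{\left(p,K \right)} = K p$
$\frac{z{\left(24,d \right)}}{-2812} - \frac{2995}{-1639} = \frac{61 \cdot 24}{-2812} - \frac{2995}{-1639} = 1464 \left(- \frac{1}{2812}\right) - - \frac{2995}{1639} = - \frac{366}{703} + \frac{2995}{1639} = \frac{1505611}{1152217}$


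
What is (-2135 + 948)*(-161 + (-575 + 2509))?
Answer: -2104551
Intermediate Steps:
(-2135 + 948)*(-161 + (-575 + 2509)) = -1187*(-161 + 1934) = -1187*1773 = -2104551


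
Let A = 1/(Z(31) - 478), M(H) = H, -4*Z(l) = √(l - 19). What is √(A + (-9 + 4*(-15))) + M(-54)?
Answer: -54 + I*√(65966 + 69*√3)/√(956 + √3) ≈ -54.0 + 8.3067*I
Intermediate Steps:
Z(l) = -√(-19 + l)/4 (Z(l) = -√(l - 19)/4 = -√(-19 + l)/4)
A = 1/(-478 - √3/2) (A = 1/(-√(-19 + 31)/4 - 478) = 1/(-√3/2 - 478) = 1/(-478 - √3/2) ≈ -0.0020883)
√(A + (-9 + 4*(-15))) + M(-54) = √((-1912/913933 + 2*√3/913933) + (-9 + 4*(-15))) - 54 = √((-1912/913933 + 2*√3/913933) + (-9 - 60)) - 54 = √((-1912/913933 + 2*√3/913933) - 69) - 54 = √(-63063289/913933 + 2*√3/913933) - 54 = -54 + √(-63063289/913933 + 2*√3/913933)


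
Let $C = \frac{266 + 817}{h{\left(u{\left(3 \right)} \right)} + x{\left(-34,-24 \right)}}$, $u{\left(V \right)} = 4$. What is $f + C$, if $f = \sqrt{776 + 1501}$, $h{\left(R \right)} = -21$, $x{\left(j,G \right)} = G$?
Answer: $- \frac{361}{15} + 3 \sqrt{253} \approx 23.651$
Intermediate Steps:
$C = - \frac{361}{15}$ ($C = \frac{266 + 817}{-21 - 24} = \frac{1083}{-45} = 1083 \left(- \frac{1}{45}\right) = - \frac{361}{15} \approx -24.067$)
$f = 3 \sqrt{253}$ ($f = \sqrt{2277} = 3 \sqrt{253} \approx 47.718$)
$f + C = 3 \sqrt{253} - \frac{361}{15} = - \frac{361}{15} + 3 \sqrt{253}$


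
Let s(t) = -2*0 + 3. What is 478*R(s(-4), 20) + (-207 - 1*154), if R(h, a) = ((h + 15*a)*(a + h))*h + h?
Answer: 9994619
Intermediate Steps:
s(t) = 3 (s(t) = 0 + 3 = 3)
R(h, a) = h + h*(a + h)*(h + 15*a) (R(h, a) = ((a + h)*(h + 15*a))*h + h = h*(a + h)*(h + 15*a) + h = h + h*(a + h)*(h + 15*a))
478*R(s(-4), 20) + (-207 - 1*154) = 478*(3*(1 + 3² + 15*20² + 16*20*3)) + (-207 - 1*154) = 478*(3*(1 + 9 + 15*400 + 960)) + (-207 - 154) = 478*(3*(1 + 9 + 6000 + 960)) - 361 = 478*(3*6970) - 361 = 478*20910 - 361 = 9994980 - 361 = 9994619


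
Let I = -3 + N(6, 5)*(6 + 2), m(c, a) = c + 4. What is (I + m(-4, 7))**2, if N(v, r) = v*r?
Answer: 56169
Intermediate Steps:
m(c, a) = 4 + c
N(v, r) = r*v
I = 237 (I = -3 + (5*6)*(6 + 2) = -3 + 30*8 = -3 + 240 = 237)
(I + m(-4, 7))**2 = (237 + (4 - 4))**2 = (237 + 0)**2 = 237**2 = 56169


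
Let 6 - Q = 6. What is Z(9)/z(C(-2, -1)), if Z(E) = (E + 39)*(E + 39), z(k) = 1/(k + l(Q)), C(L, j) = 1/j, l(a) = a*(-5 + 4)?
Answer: -2304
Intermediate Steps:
Q = 0 (Q = 6 - 1*6 = 6 - 6 = 0)
l(a) = -a (l(a) = a*(-1) = -a)
z(k) = 1/k (z(k) = 1/(k - 1*0) = 1/(k + 0) = 1/k)
Z(E) = (39 + E)² (Z(E) = (39 + E)*(39 + E) = (39 + E)²)
Z(9)/z(C(-2, -1)) = (39 + 9)²/(1/(1/(-1))) = 48²/(1/(-1)) = 2304/(-1) = 2304*(-1) = -2304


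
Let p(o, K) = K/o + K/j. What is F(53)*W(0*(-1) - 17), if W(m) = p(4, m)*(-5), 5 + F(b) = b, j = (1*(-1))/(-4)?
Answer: 17340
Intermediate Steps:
j = ¼ (j = -1*(-¼) = ¼ ≈ 0.25000)
F(b) = -5 + b
p(o, K) = 4*K + K/o (p(o, K) = K/o + K/(¼) = K/o + K*4 = K/o + 4*K = 4*K + K/o)
W(m) = -85*m/4 (W(m) = (4*m + m/4)*(-5) = (17*m/4)*(-5) = -85*m/4)
F(53)*W(0*(-1) - 17) = (-5 + 53)*(-85*(0*(-1) - 17)/4) = 48*(-85*(0 - 17)/4) = 48*(-85/4*(-17)) = 48*(1445/4) = 17340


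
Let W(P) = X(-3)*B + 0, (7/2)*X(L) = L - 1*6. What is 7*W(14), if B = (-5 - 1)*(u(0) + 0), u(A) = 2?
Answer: 216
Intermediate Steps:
B = -12 (B = (-5 - 1)*(2 + 0) = -6*2 = -12)
X(L) = -12/7 + 2*L/7 (X(L) = 2*(L - 1*6)/7 = 2*(L - 6)/7 = 2*(-6 + L)/7 = -12/7 + 2*L/7)
W(P) = 216/7 (W(P) = (-12/7 + (2/7)*(-3))*(-12) + 0 = (-12/7 - 6/7)*(-12) + 0 = -18/7*(-12) + 0 = 216/7 + 0 = 216/7)
7*W(14) = 7*(216/7) = 216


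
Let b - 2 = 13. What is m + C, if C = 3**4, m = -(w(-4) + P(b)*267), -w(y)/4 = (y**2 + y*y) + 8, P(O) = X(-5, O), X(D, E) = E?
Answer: -3764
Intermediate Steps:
b = 15 (b = 2 + 13 = 15)
P(O) = O
w(y) = -32 - 8*y**2 (w(y) = -4*((y**2 + y*y) + 8) = -4*((y**2 + y**2) + 8) = -4*(2*y**2 + 8) = -4*(8 + 2*y**2) = -32 - 8*y**2)
m = -3845 (m = -((-32 - 8*(-4)**2) + 15*267) = -((-32 - 8*16) + 4005) = -((-32 - 128) + 4005) = -(-160 + 4005) = -1*3845 = -3845)
C = 81
m + C = -3845 + 81 = -3764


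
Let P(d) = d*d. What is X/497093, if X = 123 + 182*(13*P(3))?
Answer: 21417/497093 ≈ 0.043085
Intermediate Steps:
P(d) = d**2
X = 21417 (X = 123 + 182*(13*3**2) = 123 + 182*(13*9) = 123 + 182*117 = 123 + 21294 = 21417)
X/497093 = 21417/497093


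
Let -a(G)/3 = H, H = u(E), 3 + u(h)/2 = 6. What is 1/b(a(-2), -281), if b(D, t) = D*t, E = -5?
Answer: 1/5058 ≈ 0.00019771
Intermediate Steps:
u(h) = 6 (u(h) = -6 + 2*6 = -6 + 12 = 6)
H = 6
a(G) = -18 (a(G) = -3*6 = -18)
1/b(a(-2), -281) = 1/(-18*(-281)) = 1/5058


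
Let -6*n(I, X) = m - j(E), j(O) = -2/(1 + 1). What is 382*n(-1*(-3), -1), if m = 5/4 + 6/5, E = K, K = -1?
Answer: -4393/20 ≈ -219.65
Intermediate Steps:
E = -1
m = 49/20 (m = 5*(¼) + 6*(⅕) = 5/4 + 6/5 = 49/20 ≈ 2.4500)
j(O) = -1 (j(O) = -2/2 = -2*½ = -1)
n(I, X) = -23/40 (n(I, X) = -(49/20 - 1*(-1))/6 = -(49/20 + 1)/6 = -⅙*69/20 = -23/40)
382*n(-1*(-3), -1) = 382*(-23/40) = -4393/20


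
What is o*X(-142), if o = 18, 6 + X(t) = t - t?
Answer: -108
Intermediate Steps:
X(t) = -6 (X(t) = -6 + (t - t) = -6 + 0 = -6)
o*X(-142) = 18*(-6) = -108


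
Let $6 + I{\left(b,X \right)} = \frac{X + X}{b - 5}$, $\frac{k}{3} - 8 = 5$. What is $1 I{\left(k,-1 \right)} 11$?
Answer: $- \frac{1133}{17} \approx -66.647$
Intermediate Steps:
$k = 39$ ($k = 24 + 3 \cdot 5 = 24 + 15 = 39$)
$I{\left(b,X \right)} = -6 + \frac{2 X}{-5 + b}$ ($I{\left(b,X \right)} = -6 + \frac{X + X}{b - 5} = -6 + \frac{2 X}{-5 + b}$)
$1 I{\left(k,-1 \right)} 11 = 1 \frac{2 \left(15 - 1 - 117\right)}{-5 + 39} \cdot 11 = 1 \frac{2 \left(15 - 1 - 117\right)}{34} \cdot 11 = 1 \cdot 2 \cdot \frac{1}{34} \left(-103\right) 11 = 1 \left(- \frac{103}{17}\right) 11 = \left(- \frac{103}{17}\right) 11 = - \frac{1133}{17}$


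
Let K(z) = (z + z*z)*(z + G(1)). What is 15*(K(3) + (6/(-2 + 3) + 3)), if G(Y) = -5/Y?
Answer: -225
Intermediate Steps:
K(z) = (-5 + z)*(z + z**2) (K(z) = (z + z*z)*(z - 5/1) = (z + z**2)*(z - 5*1) = (z + z**2)*(z - 5) = (z + z**2)*(-5 + z) = (-5 + z)*(z + z**2))
15*(K(3) + (6/(-2 + 3) + 3)) = 15*(3*(-5 + 3**2 - 4*3) + (6/(-2 + 3) + 3)) = 15*(3*(-5 + 9 - 12) + (6/1 + 3)) = 15*(3*(-8) + (1*6 + 3)) = 15*(-24 + (6 + 3)) = 15*(-24 + 9) = 15*(-15) = -225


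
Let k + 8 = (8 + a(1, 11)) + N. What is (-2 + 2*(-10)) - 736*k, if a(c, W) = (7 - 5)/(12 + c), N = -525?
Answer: 5021442/13 ≈ 3.8627e+5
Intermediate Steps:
a(c, W) = 2/(12 + c)
k = -6823/13 (k = -8 + ((8 + 2/(12 + 1)) - 525) = -8 + ((8 + 2/13) - 525) = -8 + (106/13 - 525) = -8 - 6719/13 = -6823/13 ≈ -524.85)
(-2 + 2*(-10)) - 736*k = (-2 + 2*(-10)) - 736*(-6823/13) = (-2 - 20) + 5021728/13 = -22 + 5021728/13 = 5021442/13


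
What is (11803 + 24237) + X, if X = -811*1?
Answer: 35229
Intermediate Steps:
X = -811
(11803 + 24237) + X = (11803 + 24237) - 811 = 36040 - 811 = 35229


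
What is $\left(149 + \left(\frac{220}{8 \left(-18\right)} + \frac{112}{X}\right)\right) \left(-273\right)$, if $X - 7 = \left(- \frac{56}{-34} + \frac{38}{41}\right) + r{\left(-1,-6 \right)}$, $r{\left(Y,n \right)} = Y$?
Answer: $- \frac{14550263}{332} \approx -43826.0$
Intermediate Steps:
$X = \frac{5976}{697}$ ($X = 7 + \left(\left(- \frac{56}{-34} + \frac{38}{41}\right) - 1\right) = 7 + \left(\left(\left(-56\right) \left(- \frac{1}{34}\right) + 38 \cdot \frac{1}{41}\right) - 1\right) = 7 + \left(\left(\frac{28}{17} + \frac{38}{41}\right) - 1\right) = 7 + \left(\frac{1794}{697} - 1\right) = 7 + \frac{1097}{697} = \frac{5976}{697} \approx 8.5739$)
$\left(149 + \left(\frac{220}{8 \left(-18\right)} + \frac{112}{X}\right)\right) \left(-273\right) = \left(149 + \left(\frac{220}{8 \left(-18\right)} + \frac{112}{\frac{5976}{697}}\right)\right) \left(-273\right) = \left(149 + \left(\frac{220}{-144} + 112 \cdot \frac{697}{5976}\right)\right) \left(-273\right) = \left(149 + \left(220 \left(- \frac{1}{144}\right) + \frac{9758}{747}\right)\right) \left(-273\right) = \left(149 + \left(- \frac{55}{36} + \frac{9758}{747}\right)\right) \left(-273\right) = \left(149 + \frac{11489}{996}\right) \left(-273\right) = \frac{159893}{996} \left(-273\right) = - \frac{14550263}{332}$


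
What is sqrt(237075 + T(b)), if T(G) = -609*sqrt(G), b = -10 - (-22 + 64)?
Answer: sqrt(237075 - 1218*I*sqrt(13)) ≈ 486.92 - 4.509*I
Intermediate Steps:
b = -52 (b = -10 - 1*42 = -10 - 42 = -52)
sqrt(237075 + T(b)) = sqrt(237075 - 1218*I*sqrt(13))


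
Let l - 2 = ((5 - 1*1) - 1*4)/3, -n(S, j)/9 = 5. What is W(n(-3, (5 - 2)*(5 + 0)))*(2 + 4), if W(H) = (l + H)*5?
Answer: -1290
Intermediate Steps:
n(S, j) = -45 (n(S, j) = -9*5 = -45)
l = 2 (l = 2 + ((5 - 1*1) - 1*4)/3 = 2 + ((5 - 1) - 4)*(⅓) = 2 + (4 - 4)*(⅓) = 2 + 0*(⅓) = 2 + 0 = 2)
W(H) = 10 + 5*H (W(H) = (2 + H)*5 = 10 + 5*H)
W(n(-3, (5 - 2)*(5 + 0)))*(2 + 4) = (10 + 5*(-45))*(2 + 4) = (10 - 225)*6 = -215*6 = -1290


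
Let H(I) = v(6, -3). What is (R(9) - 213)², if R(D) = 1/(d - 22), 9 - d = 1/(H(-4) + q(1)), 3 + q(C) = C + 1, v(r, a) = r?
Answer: 197767969/4356 ≈ 45401.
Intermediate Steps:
q(C) = -2 + C (q(C) = -3 + (C + 1) = -3 + (1 + C) = -2 + C)
H(I) = 6
d = 44/5 (d = 9 - 1/(6 + (-2 + 1)) = 9 - 1/(6 - 1) = 9 - 1/5 = 9 - 1*⅕ = 9 - ⅕ = 44/5 ≈ 8.8000)
R(D) = -5/66 (R(D) = 1/(44/5 - 22) = 1/(-66/5) = -5/66)
(R(9) - 213)² = (-5/66 - 213)² = (-14063/66)² = 197767969/4356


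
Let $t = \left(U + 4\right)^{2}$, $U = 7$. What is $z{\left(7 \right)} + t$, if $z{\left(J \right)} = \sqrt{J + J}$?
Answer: $121 + \sqrt{14} \approx 124.74$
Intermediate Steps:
$z{\left(J \right)} = \sqrt{2} \sqrt{J}$ ($z{\left(J \right)} = \sqrt{2 J} = \sqrt{2} \sqrt{J}$)
$t = 121$ ($t = \left(7 + 4\right)^{2} = 11^{2} = 121$)
$z{\left(7 \right)} + t = \sqrt{2} \sqrt{7} + 121 = \sqrt{14} + 121 = 121 + \sqrt{14}$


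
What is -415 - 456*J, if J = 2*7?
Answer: -6799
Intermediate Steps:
J = 14
-415 - 456*J = -415 - 456*14 = -415 - 6384 = -6799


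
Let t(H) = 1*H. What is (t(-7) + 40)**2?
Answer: 1089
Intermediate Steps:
t(H) = H
(t(-7) + 40)**2 = (-7 + 40)**2 = 33**2 = 1089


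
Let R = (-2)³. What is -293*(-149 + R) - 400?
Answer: 45601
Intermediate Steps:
R = -8
-293*(-149 + R) - 400 = -293*(-149 - 8) - 400 = -293*(-157) - 400 = 46001 - 400 = 45601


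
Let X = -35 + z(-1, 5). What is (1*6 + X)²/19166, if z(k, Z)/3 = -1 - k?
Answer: 841/19166 ≈ 0.043880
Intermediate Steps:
z(k, Z) = -3 - 3*k (z(k, Z) = 3*(-1 - k) = -3 - 3*k)
X = -35 (X = -35 + (-3 - 3*(-1)) = -35 + (-3 + 3) = -35 + 0 = -35)
(1*6 + X)²/19166 = (1*6 - 35)²/19166 = (6 - 35)²*(1/19166) = (-29)²*(1/19166) = 841*(1/19166) = 841/19166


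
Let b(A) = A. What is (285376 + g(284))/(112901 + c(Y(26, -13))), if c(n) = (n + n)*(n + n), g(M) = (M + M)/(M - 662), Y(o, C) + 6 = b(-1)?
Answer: 53935780/21375333 ≈ 2.5233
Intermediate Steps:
Y(o, C) = -7 (Y(o, C) = -6 - 1 = -7)
g(M) = 2*M/(-662 + M) (g(M) = (2*M)/(-662 + M) = 2*M/(-662 + M))
c(n) = 4*n² (c(n) = (2*n)*(2*n) = 4*n²)
(285376 + g(284))/(112901 + c(Y(26, -13))) = (285376 + 2*284/(-662 + 284))/(112901 + 4*(-7)²) = (285376 + 2*284/(-378))/(112901 + 4*49) = (285376 + 2*284*(-1/378))/(112901 + 196) = (285376 - 284/189)/113097 = (53935780/189)*(1/113097) = 53935780/21375333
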